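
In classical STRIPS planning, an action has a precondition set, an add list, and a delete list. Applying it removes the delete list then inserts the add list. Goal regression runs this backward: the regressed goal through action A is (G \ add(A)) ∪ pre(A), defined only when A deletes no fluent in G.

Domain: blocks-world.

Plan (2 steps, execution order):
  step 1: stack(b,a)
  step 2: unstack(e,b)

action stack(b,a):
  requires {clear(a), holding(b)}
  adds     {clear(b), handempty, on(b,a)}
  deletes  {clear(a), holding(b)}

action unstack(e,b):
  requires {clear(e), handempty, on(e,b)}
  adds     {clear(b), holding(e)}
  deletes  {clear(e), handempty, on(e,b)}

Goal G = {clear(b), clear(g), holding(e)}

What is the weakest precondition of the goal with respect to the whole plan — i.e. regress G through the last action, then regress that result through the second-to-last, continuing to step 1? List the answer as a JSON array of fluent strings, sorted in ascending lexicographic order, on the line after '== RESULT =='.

Regress step by step:
  through step 2 (unstack(e,b)): drop {clear(b), holding(e)}, keep {clear(g)}, require {clear(e), handempty, on(e,b)}
    → {clear(e), clear(g), handempty, on(e,b)}
  through step 1 (stack(b,a)): drop {handempty}, keep {clear(e), clear(g), on(e,b)}, require {clear(a), holding(b)}
    → {clear(a), clear(e), clear(g), holding(b), on(e,b)}

== RESULT ==
["clear(a)", "clear(e)", "clear(g)", "holding(b)", "on(e,b)"]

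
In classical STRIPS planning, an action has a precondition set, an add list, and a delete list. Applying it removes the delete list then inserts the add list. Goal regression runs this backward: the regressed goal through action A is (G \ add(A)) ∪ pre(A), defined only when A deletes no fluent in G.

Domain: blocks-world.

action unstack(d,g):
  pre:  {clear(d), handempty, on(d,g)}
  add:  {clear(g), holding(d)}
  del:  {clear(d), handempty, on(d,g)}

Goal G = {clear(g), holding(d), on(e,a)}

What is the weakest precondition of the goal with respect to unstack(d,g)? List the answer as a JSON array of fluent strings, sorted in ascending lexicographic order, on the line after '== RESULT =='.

Regress:
  G ∩ del = {}  (empty — regression defined)
  G \ add = {clear(g), holding(d), on(e,a)} \ {clear(g), holding(d)} = {on(e,a)}
  ∪ pre   = {on(e,a)} ∪ {clear(d), handempty, on(d,g)}
          = {clear(d), handempty, on(d,g), on(e,a)}

== RESULT ==
["clear(d)", "handempty", "on(d,g)", "on(e,a)"]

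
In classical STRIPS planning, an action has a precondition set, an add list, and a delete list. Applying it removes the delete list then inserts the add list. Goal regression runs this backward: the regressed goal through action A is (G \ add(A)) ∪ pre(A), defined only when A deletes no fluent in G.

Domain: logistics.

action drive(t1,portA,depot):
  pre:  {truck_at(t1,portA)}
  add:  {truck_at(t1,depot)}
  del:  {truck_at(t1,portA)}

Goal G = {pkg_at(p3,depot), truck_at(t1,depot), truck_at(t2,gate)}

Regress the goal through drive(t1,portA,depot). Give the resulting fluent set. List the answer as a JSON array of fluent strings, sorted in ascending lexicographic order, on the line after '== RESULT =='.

Compute (G \ add) ∪ pre:
  G ∩ del = {}  (empty — regression defined)
  G \ add = {pkg_at(p3,depot), truck_at(t1,depot), truck_at(t2,gate)} \ {truck_at(t1,depot)} = {pkg_at(p3,depot), truck_at(t2,gate)}
  ∪ pre   = {pkg_at(p3,depot), truck_at(t2,gate)} ∪ {truck_at(t1,portA)}
          = {pkg_at(p3,depot), truck_at(t1,portA), truck_at(t2,gate)}

== RESULT ==
["pkg_at(p3,depot)", "truck_at(t1,portA)", "truck_at(t2,gate)"]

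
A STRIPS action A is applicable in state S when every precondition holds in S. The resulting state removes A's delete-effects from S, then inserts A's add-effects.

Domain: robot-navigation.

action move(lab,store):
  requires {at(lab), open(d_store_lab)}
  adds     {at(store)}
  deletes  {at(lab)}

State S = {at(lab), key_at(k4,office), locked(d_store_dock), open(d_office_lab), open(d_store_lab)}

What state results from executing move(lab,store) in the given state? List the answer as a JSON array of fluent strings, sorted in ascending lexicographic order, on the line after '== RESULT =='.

Progress:
  pre ⊆ S: {at(lab), open(d_store_lab)} ⊆ S  — applicable
  S \ del = {key_at(k4,office), locked(d_store_dock), open(d_office_lab), open(d_store_lab)}
  ∪ add   = {at(store), key_at(k4,office), locked(d_store_dock), open(d_office_lab), open(d_store_lab)}

== RESULT ==
["at(store)", "key_at(k4,office)", "locked(d_store_dock)", "open(d_office_lab)", "open(d_store_lab)"]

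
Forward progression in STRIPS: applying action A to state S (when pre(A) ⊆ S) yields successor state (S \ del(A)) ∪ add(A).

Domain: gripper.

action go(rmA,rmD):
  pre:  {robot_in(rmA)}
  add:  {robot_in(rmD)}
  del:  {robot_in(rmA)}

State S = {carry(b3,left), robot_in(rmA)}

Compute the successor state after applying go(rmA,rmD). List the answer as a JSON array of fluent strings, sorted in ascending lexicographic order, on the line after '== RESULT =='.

Compute (S \ del) ∪ add:
  pre ⊆ S: {robot_in(rmA)} ⊆ S  — applicable
  S \ del = {carry(b3,left)}
  ∪ add   = {carry(b3,left), robot_in(rmD)}

== RESULT ==
["carry(b3,left)", "robot_in(rmD)"]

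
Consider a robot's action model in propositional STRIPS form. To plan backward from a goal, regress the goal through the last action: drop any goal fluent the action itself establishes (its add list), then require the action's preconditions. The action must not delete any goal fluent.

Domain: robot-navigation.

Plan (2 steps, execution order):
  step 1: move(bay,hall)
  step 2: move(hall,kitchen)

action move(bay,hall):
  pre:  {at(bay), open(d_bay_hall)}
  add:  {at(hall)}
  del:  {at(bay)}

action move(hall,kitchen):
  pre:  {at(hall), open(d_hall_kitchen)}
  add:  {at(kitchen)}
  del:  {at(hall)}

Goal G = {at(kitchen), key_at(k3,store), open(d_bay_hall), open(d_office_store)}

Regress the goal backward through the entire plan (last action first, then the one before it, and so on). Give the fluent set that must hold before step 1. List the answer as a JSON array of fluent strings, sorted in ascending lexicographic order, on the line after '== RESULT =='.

Regress step by step:
  through step 2 (move(hall,kitchen)): drop {at(kitchen)}, keep {key_at(k3,store), open(d_bay_hall), open(d_office_store)}, require {at(hall), open(d_hall_kitchen)}
    → {at(hall), key_at(k3,store), open(d_bay_hall), open(d_hall_kitchen), open(d_office_store)}
  through step 1 (move(bay,hall)): drop {at(hall)}, keep {key_at(k3,store), open(d_bay_hall), open(d_hall_kitchen), open(d_office_store)}, require {at(bay), open(d_bay_hall)}
    → {at(bay), key_at(k3,store), open(d_bay_hall), open(d_hall_kitchen), open(d_office_store)}

== RESULT ==
["at(bay)", "key_at(k3,store)", "open(d_bay_hall)", "open(d_hall_kitchen)", "open(d_office_store)"]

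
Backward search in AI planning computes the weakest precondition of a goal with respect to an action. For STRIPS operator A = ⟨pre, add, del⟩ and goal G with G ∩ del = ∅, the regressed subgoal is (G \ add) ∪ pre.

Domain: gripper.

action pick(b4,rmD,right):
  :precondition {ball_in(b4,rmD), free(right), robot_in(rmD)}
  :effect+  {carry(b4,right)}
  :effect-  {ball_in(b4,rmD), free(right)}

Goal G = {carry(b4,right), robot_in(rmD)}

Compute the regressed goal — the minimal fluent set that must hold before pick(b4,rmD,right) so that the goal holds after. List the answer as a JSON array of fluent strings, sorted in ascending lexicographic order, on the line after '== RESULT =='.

Compute (G \ add) ∪ pre:
  G ∩ del = {}  (empty — regression defined)
  G \ add = {carry(b4,right), robot_in(rmD)} \ {carry(b4,right)} = {robot_in(rmD)}
  ∪ pre   = {robot_in(rmD)} ∪ {ball_in(b4,rmD), free(right), robot_in(rmD)}
          = {ball_in(b4,rmD), free(right), robot_in(rmD)}

== RESULT ==
["ball_in(b4,rmD)", "free(right)", "robot_in(rmD)"]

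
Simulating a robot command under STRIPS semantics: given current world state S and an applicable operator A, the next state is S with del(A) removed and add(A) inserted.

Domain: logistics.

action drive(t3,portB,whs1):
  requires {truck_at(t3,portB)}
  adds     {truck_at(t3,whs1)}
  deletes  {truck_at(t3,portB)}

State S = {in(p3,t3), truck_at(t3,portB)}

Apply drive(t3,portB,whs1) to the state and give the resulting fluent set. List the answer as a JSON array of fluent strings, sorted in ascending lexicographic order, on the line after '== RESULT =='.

Compute (S \ del) ∪ add:
  pre ⊆ S: {truck_at(t3,portB)} ⊆ S  — applicable
  S \ del = {in(p3,t3)}
  ∪ add   = {in(p3,t3), truck_at(t3,whs1)}

== RESULT ==
["in(p3,t3)", "truck_at(t3,whs1)"]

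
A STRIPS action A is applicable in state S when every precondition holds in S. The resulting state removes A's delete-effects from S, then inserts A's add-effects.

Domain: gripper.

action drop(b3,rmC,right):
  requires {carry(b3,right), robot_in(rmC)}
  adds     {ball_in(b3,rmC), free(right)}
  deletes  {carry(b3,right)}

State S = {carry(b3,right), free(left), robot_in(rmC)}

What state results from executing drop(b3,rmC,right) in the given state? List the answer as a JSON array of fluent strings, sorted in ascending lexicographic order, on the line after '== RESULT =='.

Progress:
  pre ⊆ S: {carry(b3,right), robot_in(rmC)} ⊆ S  — applicable
  S \ del = {free(left), robot_in(rmC)}
  ∪ add   = {ball_in(b3,rmC), free(left), free(right), robot_in(rmC)}

== RESULT ==
["ball_in(b3,rmC)", "free(left)", "free(right)", "robot_in(rmC)"]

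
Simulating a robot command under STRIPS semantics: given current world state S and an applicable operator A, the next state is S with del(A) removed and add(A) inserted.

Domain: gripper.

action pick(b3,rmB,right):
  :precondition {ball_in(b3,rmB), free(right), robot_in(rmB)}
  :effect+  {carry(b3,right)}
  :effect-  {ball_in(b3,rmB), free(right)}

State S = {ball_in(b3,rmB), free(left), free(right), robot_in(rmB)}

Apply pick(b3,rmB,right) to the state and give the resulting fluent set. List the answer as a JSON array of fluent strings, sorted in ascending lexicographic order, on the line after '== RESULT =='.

Compute (S \ del) ∪ add:
  pre ⊆ S: {ball_in(b3,rmB), free(right), robot_in(rmB)} ⊆ S  — applicable
  S \ del = {free(left), robot_in(rmB)}
  ∪ add   = {carry(b3,right), free(left), robot_in(rmB)}

== RESULT ==
["carry(b3,right)", "free(left)", "robot_in(rmB)"]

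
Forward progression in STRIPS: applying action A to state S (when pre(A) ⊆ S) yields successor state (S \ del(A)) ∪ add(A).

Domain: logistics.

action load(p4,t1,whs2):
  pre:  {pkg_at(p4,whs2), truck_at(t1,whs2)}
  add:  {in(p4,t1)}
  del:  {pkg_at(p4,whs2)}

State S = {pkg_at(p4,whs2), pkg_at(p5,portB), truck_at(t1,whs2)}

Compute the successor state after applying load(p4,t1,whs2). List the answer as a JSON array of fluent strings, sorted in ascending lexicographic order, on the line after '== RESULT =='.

Progress:
  pre ⊆ S: {pkg_at(p4,whs2), truck_at(t1,whs2)} ⊆ S  — applicable
  S \ del = {pkg_at(p5,portB), truck_at(t1,whs2)}
  ∪ add   = {in(p4,t1), pkg_at(p5,portB), truck_at(t1,whs2)}

== RESULT ==
["in(p4,t1)", "pkg_at(p5,portB)", "truck_at(t1,whs2)"]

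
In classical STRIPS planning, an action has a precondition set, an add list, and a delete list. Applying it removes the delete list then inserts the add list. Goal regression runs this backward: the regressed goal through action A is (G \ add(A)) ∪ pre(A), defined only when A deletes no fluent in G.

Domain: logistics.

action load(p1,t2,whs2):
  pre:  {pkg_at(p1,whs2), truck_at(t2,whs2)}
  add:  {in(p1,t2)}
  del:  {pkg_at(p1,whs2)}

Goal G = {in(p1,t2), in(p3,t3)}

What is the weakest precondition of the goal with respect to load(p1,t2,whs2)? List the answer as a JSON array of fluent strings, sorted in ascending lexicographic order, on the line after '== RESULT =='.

Compute (G \ add) ∪ pre:
  G ∩ del = {}  (empty — regression defined)
  G \ add = {in(p1,t2), in(p3,t3)} \ {in(p1,t2)} = {in(p3,t3)}
  ∪ pre   = {in(p3,t3)} ∪ {pkg_at(p1,whs2), truck_at(t2,whs2)}
          = {in(p3,t3), pkg_at(p1,whs2), truck_at(t2,whs2)}

== RESULT ==
["in(p3,t3)", "pkg_at(p1,whs2)", "truck_at(t2,whs2)"]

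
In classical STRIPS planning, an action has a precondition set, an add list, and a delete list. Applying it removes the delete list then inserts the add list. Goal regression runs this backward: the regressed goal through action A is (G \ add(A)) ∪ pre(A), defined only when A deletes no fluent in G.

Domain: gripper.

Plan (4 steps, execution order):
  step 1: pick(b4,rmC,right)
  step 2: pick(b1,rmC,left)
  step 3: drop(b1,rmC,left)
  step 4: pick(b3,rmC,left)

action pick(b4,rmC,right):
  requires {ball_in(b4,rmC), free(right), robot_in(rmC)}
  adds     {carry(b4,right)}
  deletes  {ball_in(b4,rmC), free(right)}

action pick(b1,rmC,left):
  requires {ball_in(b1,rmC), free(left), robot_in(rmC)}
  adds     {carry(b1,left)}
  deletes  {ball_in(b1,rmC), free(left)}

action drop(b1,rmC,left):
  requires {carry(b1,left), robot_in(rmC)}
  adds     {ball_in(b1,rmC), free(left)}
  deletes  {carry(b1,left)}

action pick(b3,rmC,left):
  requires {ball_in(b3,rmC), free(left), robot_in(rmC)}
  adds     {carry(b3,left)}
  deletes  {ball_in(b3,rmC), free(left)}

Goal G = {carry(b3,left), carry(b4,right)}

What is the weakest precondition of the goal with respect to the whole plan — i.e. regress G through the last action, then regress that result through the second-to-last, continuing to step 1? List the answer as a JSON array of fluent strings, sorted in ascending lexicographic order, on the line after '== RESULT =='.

Regress step by step:
  through step 4 (pick(b3,rmC,left)): drop {carry(b3,left)}, keep {carry(b4,right)}, require {ball_in(b3,rmC), free(left), robot_in(rmC)}
    → {ball_in(b3,rmC), carry(b4,right), free(left), robot_in(rmC)}
  through step 3 (drop(b1,rmC,left)): drop {free(left)}, keep {ball_in(b3,rmC), carry(b4,right), robot_in(rmC)}, require {carry(b1,left), robot_in(rmC)}
    → {ball_in(b3,rmC), carry(b1,left), carry(b4,right), robot_in(rmC)}
  through step 2 (pick(b1,rmC,left)): drop {carry(b1,left)}, keep {ball_in(b3,rmC), carry(b4,right), robot_in(rmC)}, require {ball_in(b1,rmC), free(left), robot_in(rmC)}
    → {ball_in(b1,rmC), ball_in(b3,rmC), carry(b4,right), free(left), robot_in(rmC)}
  through step 1 (pick(b4,rmC,right)): drop {carry(b4,right)}, keep {ball_in(b1,rmC), ball_in(b3,rmC), free(left), robot_in(rmC)}, require {ball_in(b4,rmC), free(right), robot_in(rmC)}
    → {ball_in(b1,rmC), ball_in(b3,rmC), ball_in(b4,rmC), free(left), free(right), robot_in(rmC)}

== RESULT ==
["ball_in(b1,rmC)", "ball_in(b3,rmC)", "ball_in(b4,rmC)", "free(left)", "free(right)", "robot_in(rmC)"]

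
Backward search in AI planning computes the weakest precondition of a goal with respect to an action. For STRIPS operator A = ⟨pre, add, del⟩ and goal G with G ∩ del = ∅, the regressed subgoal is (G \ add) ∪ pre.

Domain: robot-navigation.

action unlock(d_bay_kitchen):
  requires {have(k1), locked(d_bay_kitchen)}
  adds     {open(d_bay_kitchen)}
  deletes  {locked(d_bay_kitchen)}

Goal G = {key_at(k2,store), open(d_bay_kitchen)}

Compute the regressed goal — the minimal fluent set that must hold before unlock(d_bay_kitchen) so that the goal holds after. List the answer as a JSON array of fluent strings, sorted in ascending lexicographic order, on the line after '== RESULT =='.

Compute (G \ add) ∪ pre:
  G ∩ del = {}  (empty — regression defined)
  G \ add = {key_at(k2,store), open(d_bay_kitchen)} \ {open(d_bay_kitchen)} = {key_at(k2,store)}
  ∪ pre   = {key_at(k2,store)} ∪ {have(k1), locked(d_bay_kitchen)}
          = {have(k1), key_at(k2,store), locked(d_bay_kitchen)}

== RESULT ==
["have(k1)", "key_at(k2,store)", "locked(d_bay_kitchen)"]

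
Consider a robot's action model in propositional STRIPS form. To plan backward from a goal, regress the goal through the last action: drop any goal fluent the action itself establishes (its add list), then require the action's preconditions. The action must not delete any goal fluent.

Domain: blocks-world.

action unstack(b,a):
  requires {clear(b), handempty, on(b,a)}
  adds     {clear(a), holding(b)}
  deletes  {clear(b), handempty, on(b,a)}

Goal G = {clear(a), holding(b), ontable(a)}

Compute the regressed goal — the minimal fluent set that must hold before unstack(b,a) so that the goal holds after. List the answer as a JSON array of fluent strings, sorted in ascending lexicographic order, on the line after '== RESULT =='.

Compute (G \ add) ∪ pre:
  G ∩ del = {}  (empty — regression defined)
  G \ add = {clear(a), holding(b), ontable(a)} \ {clear(a), holding(b)} = {ontable(a)}
  ∪ pre   = {ontable(a)} ∪ {clear(b), handempty, on(b,a)}
          = {clear(b), handempty, on(b,a), ontable(a)}

== RESULT ==
["clear(b)", "handempty", "on(b,a)", "ontable(a)"]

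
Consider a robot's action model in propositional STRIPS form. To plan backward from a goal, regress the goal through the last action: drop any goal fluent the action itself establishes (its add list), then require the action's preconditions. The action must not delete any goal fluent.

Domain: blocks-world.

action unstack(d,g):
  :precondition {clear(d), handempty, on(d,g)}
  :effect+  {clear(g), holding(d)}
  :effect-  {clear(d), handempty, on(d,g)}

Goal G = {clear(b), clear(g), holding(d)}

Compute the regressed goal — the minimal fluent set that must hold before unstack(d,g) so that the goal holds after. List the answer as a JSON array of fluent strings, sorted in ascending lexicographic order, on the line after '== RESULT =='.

Regress:
  G ∩ del = {}  (empty — regression defined)
  G \ add = {clear(b), clear(g), holding(d)} \ {clear(g), holding(d)} = {clear(b)}
  ∪ pre   = {clear(b)} ∪ {clear(d), handempty, on(d,g)}
          = {clear(b), clear(d), handempty, on(d,g)}

== RESULT ==
["clear(b)", "clear(d)", "handempty", "on(d,g)"]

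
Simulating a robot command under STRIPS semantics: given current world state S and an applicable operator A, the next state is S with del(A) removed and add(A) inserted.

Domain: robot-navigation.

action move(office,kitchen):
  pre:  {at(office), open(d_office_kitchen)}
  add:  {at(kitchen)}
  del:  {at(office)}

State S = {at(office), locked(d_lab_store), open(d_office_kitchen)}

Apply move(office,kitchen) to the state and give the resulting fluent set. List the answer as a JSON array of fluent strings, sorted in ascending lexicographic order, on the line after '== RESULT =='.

Compute (S \ del) ∪ add:
  pre ⊆ S: {at(office), open(d_office_kitchen)} ⊆ S  — applicable
  S \ del = {locked(d_lab_store), open(d_office_kitchen)}
  ∪ add   = {at(kitchen), locked(d_lab_store), open(d_office_kitchen)}

== RESULT ==
["at(kitchen)", "locked(d_lab_store)", "open(d_office_kitchen)"]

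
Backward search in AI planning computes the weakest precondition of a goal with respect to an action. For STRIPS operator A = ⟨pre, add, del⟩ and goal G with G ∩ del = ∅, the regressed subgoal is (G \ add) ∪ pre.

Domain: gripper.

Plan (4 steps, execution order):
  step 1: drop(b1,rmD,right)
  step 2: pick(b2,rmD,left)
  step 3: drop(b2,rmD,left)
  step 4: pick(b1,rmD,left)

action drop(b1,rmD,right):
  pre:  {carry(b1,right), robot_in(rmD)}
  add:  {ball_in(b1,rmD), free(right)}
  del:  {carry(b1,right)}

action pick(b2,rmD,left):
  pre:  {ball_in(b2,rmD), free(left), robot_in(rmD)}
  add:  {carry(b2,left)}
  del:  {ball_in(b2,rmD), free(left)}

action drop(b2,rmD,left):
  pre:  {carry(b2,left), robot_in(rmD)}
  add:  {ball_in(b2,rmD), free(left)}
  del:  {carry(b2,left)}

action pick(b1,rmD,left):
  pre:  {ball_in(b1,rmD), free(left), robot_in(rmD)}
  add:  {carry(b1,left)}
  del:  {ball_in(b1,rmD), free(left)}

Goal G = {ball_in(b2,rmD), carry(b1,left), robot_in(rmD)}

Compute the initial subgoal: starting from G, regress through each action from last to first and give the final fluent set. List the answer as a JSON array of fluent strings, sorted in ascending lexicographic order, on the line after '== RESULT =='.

Work backward from the goal:
  through step 4 (pick(b1,rmD,left)): drop {carry(b1,left)}, keep {ball_in(b2,rmD), robot_in(rmD)}, require {ball_in(b1,rmD), free(left), robot_in(rmD)}
    → {ball_in(b1,rmD), ball_in(b2,rmD), free(left), robot_in(rmD)}
  through step 3 (drop(b2,rmD,left)): drop {ball_in(b2,rmD), free(left)}, keep {ball_in(b1,rmD), robot_in(rmD)}, require {carry(b2,left), robot_in(rmD)}
    → {ball_in(b1,rmD), carry(b2,left), robot_in(rmD)}
  through step 2 (pick(b2,rmD,left)): drop {carry(b2,left)}, keep {ball_in(b1,rmD), robot_in(rmD)}, require {ball_in(b2,rmD), free(left), robot_in(rmD)}
    → {ball_in(b1,rmD), ball_in(b2,rmD), free(left), robot_in(rmD)}
  through step 1 (drop(b1,rmD,right)): drop {ball_in(b1,rmD)}, keep {ball_in(b2,rmD), free(left), robot_in(rmD)}, require {carry(b1,right), robot_in(rmD)}
    → {ball_in(b2,rmD), carry(b1,right), free(left), robot_in(rmD)}

== RESULT ==
["ball_in(b2,rmD)", "carry(b1,right)", "free(left)", "robot_in(rmD)"]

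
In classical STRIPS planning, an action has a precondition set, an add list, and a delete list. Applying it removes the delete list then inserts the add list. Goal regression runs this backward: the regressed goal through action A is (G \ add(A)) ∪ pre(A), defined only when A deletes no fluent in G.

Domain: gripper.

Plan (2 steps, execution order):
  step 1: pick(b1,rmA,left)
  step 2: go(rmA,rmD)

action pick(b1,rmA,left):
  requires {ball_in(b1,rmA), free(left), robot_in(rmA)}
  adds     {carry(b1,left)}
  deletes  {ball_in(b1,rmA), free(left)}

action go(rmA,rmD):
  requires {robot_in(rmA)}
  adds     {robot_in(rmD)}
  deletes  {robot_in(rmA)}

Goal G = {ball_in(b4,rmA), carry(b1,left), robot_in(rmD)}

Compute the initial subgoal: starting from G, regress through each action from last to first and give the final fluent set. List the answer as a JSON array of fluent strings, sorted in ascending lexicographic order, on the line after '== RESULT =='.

Work backward from the goal:
  through step 2 (go(rmA,rmD)): drop {robot_in(rmD)}, keep {ball_in(b4,rmA), carry(b1,left)}, require {robot_in(rmA)}
    → {ball_in(b4,rmA), carry(b1,left), robot_in(rmA)}
  through step 1 (pick(b1,rmA,left)): drop {carry(b1,left)}, keep {ball_in(b4,rmA), robot_in(rmA)}, require {ball_in(b1,rmA), free(left), robot_in(rmA)}
    → {ball_in(b1,rmA), ball_in(b4,rmA), free(left), robot_in(rmA)}

== RESULT ==
["ball_in(b1,rmA)", "ball_in(b4,rmA)", "free(left)", "robot_in(rmA)"]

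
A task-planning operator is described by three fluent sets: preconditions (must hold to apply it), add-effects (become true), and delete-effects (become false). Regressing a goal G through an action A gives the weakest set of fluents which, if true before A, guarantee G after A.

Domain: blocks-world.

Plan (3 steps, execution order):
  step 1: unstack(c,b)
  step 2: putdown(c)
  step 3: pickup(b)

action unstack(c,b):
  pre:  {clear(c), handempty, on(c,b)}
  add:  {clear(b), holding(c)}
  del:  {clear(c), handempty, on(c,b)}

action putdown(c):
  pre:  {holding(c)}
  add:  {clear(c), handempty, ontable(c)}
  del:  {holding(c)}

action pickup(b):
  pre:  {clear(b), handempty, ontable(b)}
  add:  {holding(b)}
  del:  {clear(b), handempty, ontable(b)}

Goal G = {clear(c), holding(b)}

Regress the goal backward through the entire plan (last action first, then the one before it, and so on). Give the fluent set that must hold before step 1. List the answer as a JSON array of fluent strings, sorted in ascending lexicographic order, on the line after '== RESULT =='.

Regress step by step:
  through step 3 (pickup(b)): drop {holding(b)}, keep {clear(c)}, require {clear(b), handempty, ontable(b)}
    → {clear(b), clear(c), handempty, ontable(b)}
  through step 2 (putdown(c)): drop {clear(c), handempty}, keep {clear(b), ontable(b)}, require {holding(c)}
    → {clear(b), holding(c), ontable(b)}
  through step 1 (unstack(c,b)): drop {clear(b), holding(c)}, keep {ontable(b)}, require {clear(c), handempty, on(c,b)}
    → {clear(c), handempty, on(c,b), ontable(b)}

== RESULT ==
["clear(c)", "handempty", "on(c,b)", "ontable(b)"]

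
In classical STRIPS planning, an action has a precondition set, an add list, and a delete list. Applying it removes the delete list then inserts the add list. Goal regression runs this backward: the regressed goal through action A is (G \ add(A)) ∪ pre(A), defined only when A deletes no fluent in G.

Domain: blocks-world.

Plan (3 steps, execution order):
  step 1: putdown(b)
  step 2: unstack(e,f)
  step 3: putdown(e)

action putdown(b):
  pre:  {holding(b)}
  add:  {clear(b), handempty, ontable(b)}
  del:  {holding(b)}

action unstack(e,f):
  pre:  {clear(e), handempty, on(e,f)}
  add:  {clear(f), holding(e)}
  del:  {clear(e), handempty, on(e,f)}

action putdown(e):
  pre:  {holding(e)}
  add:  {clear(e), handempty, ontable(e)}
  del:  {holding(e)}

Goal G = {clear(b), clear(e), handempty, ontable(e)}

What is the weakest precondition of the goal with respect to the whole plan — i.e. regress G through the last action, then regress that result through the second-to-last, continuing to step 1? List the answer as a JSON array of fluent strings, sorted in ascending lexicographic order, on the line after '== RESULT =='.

Work backward from the goal:
  through step 3 (putdown(e)): drop {clear(e), handempty, ontable(e)}, keep {clear(b)}, require {holding(e)}
    → {clear(b), holding(e)}
  through step 2 (unstack(e,f)): drop {holding(e)}, keep {clear(b)}, require {clear(e), handempty, on(e,f)}
    → {clear(b), clear(e), handempty, on(e,f)}
  through step 1 (putdown(b)): drop {clear(b), handempty}, keep {clear(e), on(e,f)}, require {holding(b)}
    → {clear(e), holding(b), on(e,f)}

== RESULT ==
["clear(e)", "holding(b)", "on(e,f)"]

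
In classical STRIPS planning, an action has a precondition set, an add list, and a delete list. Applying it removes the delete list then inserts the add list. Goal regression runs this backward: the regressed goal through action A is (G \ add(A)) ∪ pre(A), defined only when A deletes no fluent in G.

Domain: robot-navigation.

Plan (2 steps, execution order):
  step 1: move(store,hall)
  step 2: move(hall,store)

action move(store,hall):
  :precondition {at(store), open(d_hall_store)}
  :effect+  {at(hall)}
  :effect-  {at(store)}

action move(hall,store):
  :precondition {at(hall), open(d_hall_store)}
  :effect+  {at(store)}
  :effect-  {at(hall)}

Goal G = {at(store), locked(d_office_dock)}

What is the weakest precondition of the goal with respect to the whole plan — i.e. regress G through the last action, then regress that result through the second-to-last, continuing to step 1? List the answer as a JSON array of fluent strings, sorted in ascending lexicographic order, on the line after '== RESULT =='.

Regress step by step:
  through step 2 (move(hall,store)): drop {at(store)}, keep {locked(d_office_dock)}, require {at(hall), open(d_hall_store)}
    → {at(hall), locked(d_office_dock), open(d_hall_store)}
  through step 1 (move(store,hall)): drop {at(hall)}, keep {locked(d_office_dock), open(d_hall_store)}, require {at(store), open(d_hall_store)}
    → {at(store), locked(d_office_dock), open(d_hall_store)}

== RESULT ==
["at(store)", "locked(d_office_dock)", "open(d_hall_store)"]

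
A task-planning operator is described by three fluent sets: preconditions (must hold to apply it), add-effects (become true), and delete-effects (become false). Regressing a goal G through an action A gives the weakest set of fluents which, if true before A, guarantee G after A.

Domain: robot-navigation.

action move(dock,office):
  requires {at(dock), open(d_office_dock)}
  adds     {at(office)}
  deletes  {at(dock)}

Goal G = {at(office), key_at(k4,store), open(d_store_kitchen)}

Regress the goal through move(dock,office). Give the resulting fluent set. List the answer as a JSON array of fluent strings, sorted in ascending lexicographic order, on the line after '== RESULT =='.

Compute (G \ add) ∪ pre:
  G ∩ del = {}  (empty — regression defined)
  G \ add = {at(office), key_at(k4,store), open(d_store_kitchen)} \ {at(office)} = {key_at(k4,store), open(d_store_kitchen)}
  ∪ pre   = {key_at(k4,store), open(d_store_kitchen)} ∪ {at(dock), open(d_office_dock)}
          = {at(dock), key_at(k4,store), open(d_office_dock), open(d_store_kitchen)}

== RESULT ==
["at(dock)", "key_at(k4,store)", "open(d_office_dock)", "open(d_store_kitchen)"]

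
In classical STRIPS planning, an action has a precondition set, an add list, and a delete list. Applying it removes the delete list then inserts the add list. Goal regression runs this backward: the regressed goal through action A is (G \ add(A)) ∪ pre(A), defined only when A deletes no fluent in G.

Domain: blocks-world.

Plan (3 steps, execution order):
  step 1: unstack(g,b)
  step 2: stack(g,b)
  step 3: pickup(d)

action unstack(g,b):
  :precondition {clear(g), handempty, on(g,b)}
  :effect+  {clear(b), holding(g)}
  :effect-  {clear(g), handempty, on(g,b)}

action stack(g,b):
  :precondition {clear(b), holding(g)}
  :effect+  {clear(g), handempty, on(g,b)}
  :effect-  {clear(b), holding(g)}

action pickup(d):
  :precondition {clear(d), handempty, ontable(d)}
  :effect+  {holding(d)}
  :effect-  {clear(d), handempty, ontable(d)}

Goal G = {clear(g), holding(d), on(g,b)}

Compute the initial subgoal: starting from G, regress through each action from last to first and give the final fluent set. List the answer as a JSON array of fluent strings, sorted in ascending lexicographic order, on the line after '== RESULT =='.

Regress step by step:
  through step 3 (pickup(d)): drop {holding(d)}, keep {clear(g), on(g,b)}, require {clear(d), handempty, ontable(d)}
    → {clear(d), clear(g), handempty, on(g,b), ontable(d)}
  through step 2 (stack(g,b)): drop {clear(g), handempty, on(g,b)}, keep {clear(d), ontable(d)}, require {clear(b), holding(g)}
    → {clear(b), clear(d), holding(g), ontable(d)}
  through step 1 (unstack(g,b)): drop {clear(b), holding(g)}, keep {clear(d), ontable(d)}, require {clear(g), handempty, on(g,b)}
    → {clear(d), clear(g), handempty, on(g,b), ontable(d)}

== RESULT ==
["clear(d)", "clear(g)", "handempty", "on(g,b)", "ontable(d)"]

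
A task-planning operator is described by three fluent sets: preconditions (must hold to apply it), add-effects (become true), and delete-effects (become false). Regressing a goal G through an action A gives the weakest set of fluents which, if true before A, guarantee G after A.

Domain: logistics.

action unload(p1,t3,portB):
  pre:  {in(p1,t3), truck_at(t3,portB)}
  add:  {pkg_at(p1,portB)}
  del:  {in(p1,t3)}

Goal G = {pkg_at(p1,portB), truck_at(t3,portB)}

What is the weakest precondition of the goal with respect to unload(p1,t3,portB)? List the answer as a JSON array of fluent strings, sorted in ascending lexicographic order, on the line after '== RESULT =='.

Regress:
  G ∩ del = {}  (empty — regression defined)
  G \ add = {pkg_at(p1,portB), truck_at(t3,portB)} \ {pkg_at(p1,portB)} = {truck_at(t3,portB)}
  ∪ pre   = {truck_at(t3,portB)} ∪ {in(p1,t3), truck_at(t3,portB)}
          = {in(p1,t3), truck_at(t3,portB)}

== RESULT ==
["in(p1,t3)", "truck_at(t3,portB)"]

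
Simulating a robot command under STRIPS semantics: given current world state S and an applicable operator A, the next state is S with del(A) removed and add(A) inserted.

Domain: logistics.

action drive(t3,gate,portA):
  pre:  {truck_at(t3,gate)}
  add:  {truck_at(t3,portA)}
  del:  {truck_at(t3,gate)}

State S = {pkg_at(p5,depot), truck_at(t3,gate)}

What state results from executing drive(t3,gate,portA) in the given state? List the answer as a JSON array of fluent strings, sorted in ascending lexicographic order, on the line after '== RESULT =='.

Compute (S \ del) ∪ add:
  pre ⊆ S: {truck_at(t3,gate)} ⊆ S  — applicable
  S \ del = {pkg_at(p5,depot)}
  ∪ add   = {pkg_at(p5,depot), truck_at(t3,portA)}

== RESULT ==
["pkg_at(p5,depot)", "truck_at(t3,portA)"]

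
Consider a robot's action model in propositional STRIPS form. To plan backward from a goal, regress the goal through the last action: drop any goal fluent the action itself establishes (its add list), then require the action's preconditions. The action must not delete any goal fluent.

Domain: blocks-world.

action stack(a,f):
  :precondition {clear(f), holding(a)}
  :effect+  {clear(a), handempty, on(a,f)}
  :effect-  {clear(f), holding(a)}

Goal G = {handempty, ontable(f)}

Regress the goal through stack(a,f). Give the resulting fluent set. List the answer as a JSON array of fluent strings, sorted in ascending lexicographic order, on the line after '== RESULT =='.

Compute (G \ add) ∪ pre:
  G ∩ del = {}  (empty — regression defined)
  G \ add = {handempty, ontable(f)} \ {clear(a), handempty, on(a,f)} = {ontable(f)}
  ∪ pre   = {ontable(f)} ∪ {clear(f), holding(a)}
          = {clear(f), holding(a), ontable(f)}

== RESULT ==
["clear(f)", "holding(a)", "ontable(f)"]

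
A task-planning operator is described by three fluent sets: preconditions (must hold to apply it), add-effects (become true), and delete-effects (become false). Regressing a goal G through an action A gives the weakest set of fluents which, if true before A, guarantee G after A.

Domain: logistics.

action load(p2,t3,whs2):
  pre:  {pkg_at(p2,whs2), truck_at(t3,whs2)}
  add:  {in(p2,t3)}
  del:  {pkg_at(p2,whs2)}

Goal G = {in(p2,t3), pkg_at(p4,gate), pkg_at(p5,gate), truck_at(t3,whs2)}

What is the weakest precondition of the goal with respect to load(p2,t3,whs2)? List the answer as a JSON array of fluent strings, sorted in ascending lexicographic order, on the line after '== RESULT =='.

Compute (G \ add) ∪ pre:
  G ∩ del = {}  (empty — regression defined)
  G \ add = {in(p2,t3), pkg_at(p4,gate), pkg_at(p5,gate), truck_at(t3,whs2)} \ {in(p2,t3)} = {pkg_at(p4,gate), pkg_at(p5,gate), truck_at(t3,whs2)}
  ∪ pre   = {pkg_at(p4,gate), pkg_at(p5,gate), truck_at(t3,whs2)} ∪ {pkg_at(p2,whs2), truck_at(t3,whs2)}
          = {pkg_at(p2,whs2), pkg_at(p4,gate), pkg_at(p5,gate), truck_at(t3,whs2)}

== RESULT ==
["pkg_at(p2,whs2)", "pkg_at(p4,gate)", "pkg_at(p5,gate)", "truck_at(t3,whs2)"]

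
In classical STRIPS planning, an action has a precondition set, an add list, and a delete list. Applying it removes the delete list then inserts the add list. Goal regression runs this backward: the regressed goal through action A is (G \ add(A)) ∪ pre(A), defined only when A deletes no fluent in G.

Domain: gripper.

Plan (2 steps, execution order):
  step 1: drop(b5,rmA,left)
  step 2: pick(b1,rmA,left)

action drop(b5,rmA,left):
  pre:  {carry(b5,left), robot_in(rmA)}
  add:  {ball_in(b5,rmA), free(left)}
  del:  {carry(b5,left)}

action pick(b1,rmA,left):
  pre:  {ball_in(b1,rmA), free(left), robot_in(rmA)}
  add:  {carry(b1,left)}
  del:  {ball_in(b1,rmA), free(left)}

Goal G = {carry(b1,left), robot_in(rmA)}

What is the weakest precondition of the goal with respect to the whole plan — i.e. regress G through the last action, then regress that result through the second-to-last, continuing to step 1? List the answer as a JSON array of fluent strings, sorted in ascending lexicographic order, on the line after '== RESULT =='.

Work backward from the goal:
  through step 2 (pick(b1,rmA,left)): drop {carry(b1,left)}, keep {robot_in(rmA)}, require {ball_in(b1,rmA), free(left), robot_in(rmA)}
    → {ball_in(b1,rmA), free(left), robot_in(rmA)}
  through step 1 (drop(b5,rmA,left)): drop {free(left)}, keep {ball_in(b1,rmA), robot_in(rmA)}, require {carry(b5,left), robot_in(rmA)}
    → {ball_in(b1,rmA), carry(b5,left), robot_in(rmA)}

== RESULT ==
["ball_in(b1,rmA)", "carry(b5,left)", "robot_in(rmA)"]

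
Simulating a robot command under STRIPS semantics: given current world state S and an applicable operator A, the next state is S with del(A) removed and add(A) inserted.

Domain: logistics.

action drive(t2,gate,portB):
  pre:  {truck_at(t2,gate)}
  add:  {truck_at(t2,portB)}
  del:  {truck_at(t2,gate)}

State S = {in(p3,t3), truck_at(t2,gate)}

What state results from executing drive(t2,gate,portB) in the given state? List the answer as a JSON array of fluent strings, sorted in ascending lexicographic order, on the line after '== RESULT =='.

Compute (S \ del) ∪ add:
  pre ⊆ S: {truck_at(t2,gate)} ⊆ S  — applicable
  S \ del = {in(p3,t3)}
  ∪ add   = {in(p3,t3), truck_at(t2,portB)}

== RESULT ==
["in(p3,t3)", "truck_at(t2,portB)"]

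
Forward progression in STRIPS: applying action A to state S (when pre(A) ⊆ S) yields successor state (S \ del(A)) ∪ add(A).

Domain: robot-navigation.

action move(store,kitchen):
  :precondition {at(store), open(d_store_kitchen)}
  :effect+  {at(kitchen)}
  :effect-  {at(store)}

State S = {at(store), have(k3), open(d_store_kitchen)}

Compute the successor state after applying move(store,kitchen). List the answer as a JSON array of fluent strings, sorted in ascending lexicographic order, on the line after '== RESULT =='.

Compute (S \ del) ∪ add:
  pre ⊆ S: {at(store), open(d_store_kitchen)} ⊆ S  — applicable
  S \ del = {have(k3), open(d_store_kitchen)}
  ∪ add   = {at(kitchen), have(k3), open(d_store_kitchen)}

== RESULT ==
["at(kitchen)", "have(k3)", "open(d_store_kitchen)"]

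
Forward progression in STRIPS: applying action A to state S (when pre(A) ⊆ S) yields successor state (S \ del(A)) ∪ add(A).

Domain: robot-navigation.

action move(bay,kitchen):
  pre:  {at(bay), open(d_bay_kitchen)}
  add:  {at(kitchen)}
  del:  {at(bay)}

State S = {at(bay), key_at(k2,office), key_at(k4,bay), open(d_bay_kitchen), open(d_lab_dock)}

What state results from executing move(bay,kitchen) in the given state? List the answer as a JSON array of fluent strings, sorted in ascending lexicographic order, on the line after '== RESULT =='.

Progress:
  pre ⊆ S: {at(bay), open(d_bay_kitchen)} ⊆ S  — applicable
  S \ del = {key_at(k2,office), key_at(k4,bay), open(d_bay_kitchen), open(d_lab_dock)}
  ∪ add   = {at(kitchen), key_at(k2,office), key_at(k4,bay), open(d_bay_kitchen), open(d_lab_dock)}

== RESULT ==
["at(kitchen)", "key_at(k2,office)", "key_at(k4,bay)", "open(d_bay_kitchen)", "open(d_lab_dock)"]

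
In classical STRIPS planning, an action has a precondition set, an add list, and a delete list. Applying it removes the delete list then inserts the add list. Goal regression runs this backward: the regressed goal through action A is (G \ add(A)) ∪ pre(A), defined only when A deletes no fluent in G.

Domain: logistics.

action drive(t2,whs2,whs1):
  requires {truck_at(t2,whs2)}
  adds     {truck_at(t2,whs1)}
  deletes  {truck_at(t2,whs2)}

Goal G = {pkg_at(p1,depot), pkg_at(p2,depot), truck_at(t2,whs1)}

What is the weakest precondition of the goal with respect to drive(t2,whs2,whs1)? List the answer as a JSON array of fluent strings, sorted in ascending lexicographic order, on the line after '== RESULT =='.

Compute (G \ add) ∪ pre:
  G ∩ del = {}  (empty — regression defined)
  G \ add = {pkg_at(p1,depot), pkg_at(p2,depot), truck_at(t2,whs1)} \ {truck_at(t2,whs1)} = {pkg_at(p1,depot), pkg_at(p2,depot)}
  ∪ pre   = {pkg_at(p1,depot), pkg_at(p2,depot)} ∪ {truck_at(t2,whs2)}
          = {pkg_at(p1,depot), pkg_at(p2,depot), truck_at(t2,whs2)}

== RESULT ==
["pkg_at(p1,depot)", "pkg_at(p2,depot)", "truck_at(t2,whs2)"]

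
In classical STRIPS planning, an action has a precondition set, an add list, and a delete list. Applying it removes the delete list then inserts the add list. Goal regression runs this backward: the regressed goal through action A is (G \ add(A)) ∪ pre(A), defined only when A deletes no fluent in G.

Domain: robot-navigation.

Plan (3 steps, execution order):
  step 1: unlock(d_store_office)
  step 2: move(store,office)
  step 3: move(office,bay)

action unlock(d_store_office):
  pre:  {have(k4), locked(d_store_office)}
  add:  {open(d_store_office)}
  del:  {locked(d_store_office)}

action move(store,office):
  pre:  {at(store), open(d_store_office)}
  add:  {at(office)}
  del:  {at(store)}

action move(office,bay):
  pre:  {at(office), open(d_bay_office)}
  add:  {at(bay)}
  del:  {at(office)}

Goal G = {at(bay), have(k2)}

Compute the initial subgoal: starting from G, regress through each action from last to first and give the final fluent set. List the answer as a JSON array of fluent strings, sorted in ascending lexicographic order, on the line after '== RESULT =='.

Work backward from the goal:
  through step 3 (move(office,bay)): drop {at(bay)}, keep {have(k2)}, require {at(office), open(d_bay_office)}
    → {at(office), have(k2), open(d_bay_office)}
  through step 2 (move(store,office)): drop {at(office)}, keep {have(k2), open(d_bay_office)}, require {at(store), open(d_store_office)}
    → {at(store), have(k2), open(d_bay_office), open(d_store_office)}
  through step 1 (unlock(d_store_office)): drop {open(d_store_office)}, keep {at(store), have(k2), open(d_bay_office)}, require {have(k4), locked(d_store_office)}
    → {at(store), have(k2), have(k4), locked(d_store_office), open(d_bay_office)}

== RESULT ==
["at(store)", "have(k2)", "have(k4)", "locked(d_store_office)", "open(d_bay_office)"]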